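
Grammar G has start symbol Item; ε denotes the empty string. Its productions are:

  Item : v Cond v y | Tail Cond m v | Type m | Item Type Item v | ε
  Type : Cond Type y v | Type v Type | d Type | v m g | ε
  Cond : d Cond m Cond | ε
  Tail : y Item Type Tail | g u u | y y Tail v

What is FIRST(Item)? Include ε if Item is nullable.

Item : v Cond v y contributes {v}.
From Item : Tail Cond m v: add FIRST(Tail) = { g, y }.
From Item : Type m: Type nullable, take FIRST(Type) ∪ {m} = { d, m, v, y }.
From Item : Item Type Item v: Item, Type, Item nullable, take FIRST(Item) ∪ FIRST(Type) ∪ FIRST(Item) ∪ {v} = { d, g, m, v, y }.
Item : ε contributes ε.
Union: FIRST(Item) = { d, g, m, v, y, ε }.

{ d, g, m, v, y, ε }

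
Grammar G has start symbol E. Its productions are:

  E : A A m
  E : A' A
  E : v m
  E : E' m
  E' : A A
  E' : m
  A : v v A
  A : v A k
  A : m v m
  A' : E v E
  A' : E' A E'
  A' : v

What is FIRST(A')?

{ m, v }

From A' : E v E: add FIRST(E) = { m, v }.
From A' : E' A E': add FIRST(E') = { m, v }.
A' : v contributes {v}.
Union: FIRST(A') = { m, v }.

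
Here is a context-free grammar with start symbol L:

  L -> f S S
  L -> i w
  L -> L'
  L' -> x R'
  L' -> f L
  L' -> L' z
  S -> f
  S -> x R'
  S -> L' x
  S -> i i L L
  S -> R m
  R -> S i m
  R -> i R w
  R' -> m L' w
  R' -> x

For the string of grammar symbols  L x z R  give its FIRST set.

{ f, i, x }

Add FIRST(L) = { f, i, x }; L is not nullable, stop.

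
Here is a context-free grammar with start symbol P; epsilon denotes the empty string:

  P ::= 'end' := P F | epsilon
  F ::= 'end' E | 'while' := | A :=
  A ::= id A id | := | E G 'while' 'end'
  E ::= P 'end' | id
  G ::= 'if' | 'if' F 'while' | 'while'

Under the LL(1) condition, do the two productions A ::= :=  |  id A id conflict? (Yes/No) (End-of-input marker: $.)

FIRST(:=) = { := } and FIRST(id A id) = { id }.
The FIRST sets are disjoint and neither alternative is nullable — no conflict.

No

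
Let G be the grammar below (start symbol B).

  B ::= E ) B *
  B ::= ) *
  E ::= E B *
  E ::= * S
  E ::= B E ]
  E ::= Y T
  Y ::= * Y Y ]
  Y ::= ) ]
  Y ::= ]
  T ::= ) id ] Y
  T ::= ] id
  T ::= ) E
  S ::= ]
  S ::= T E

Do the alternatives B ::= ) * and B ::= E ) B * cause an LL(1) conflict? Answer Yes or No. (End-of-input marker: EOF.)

FIRST() *) = { ) } and FIRST(E ) B *) = { ), *, ] }.
Both contain ), so the two alternatives are not disjoint — LL(1) conflict.

Yes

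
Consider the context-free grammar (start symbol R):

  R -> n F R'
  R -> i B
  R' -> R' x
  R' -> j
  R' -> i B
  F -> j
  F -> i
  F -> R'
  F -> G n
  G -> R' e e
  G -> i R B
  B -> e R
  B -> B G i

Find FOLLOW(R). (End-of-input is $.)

{ $, e, i, j, n, x }

R is the start symbol, so $ ∈ FOLLOW(R).
In G -> i R B: add FIRST(B) = { e }.
In B -> e R: R is at the end, add FOLLOW(B) = { $, e, i, j, n, x }.
Union: FOLLOW(R) = { $, e, i, j, n, x }.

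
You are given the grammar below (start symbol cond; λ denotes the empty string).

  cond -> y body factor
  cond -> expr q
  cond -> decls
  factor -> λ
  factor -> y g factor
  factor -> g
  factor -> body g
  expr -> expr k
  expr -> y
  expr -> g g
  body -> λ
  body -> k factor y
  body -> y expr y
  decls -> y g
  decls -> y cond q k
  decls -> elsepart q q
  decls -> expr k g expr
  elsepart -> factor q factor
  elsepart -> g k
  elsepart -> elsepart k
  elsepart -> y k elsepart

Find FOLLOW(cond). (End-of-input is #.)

{ #, q }

cond is the start symbol, so # ∈ FOLLOW(cond).
In decls -> y cond q k: add FIRST(q k) = { q }.
Union: FOLLOW(cond) = { #, q }.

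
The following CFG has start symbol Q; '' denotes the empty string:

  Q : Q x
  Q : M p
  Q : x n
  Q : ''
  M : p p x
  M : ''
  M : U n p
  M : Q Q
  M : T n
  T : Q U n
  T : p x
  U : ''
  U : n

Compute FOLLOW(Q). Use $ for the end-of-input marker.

Q is the start symbol, so $ ∈ FOLLOW(Q).
In Q : Q x: add FIRST(x) = { x }.
In M : Q Q: add FIRST(Q)\{''} = { n, p, x }.
  Since Q is nullable, also add FOLLOW(M) = { p }.
In M : Q Q: Q is at the end, add FOLLOW(M) = { p }.
In T : Q U n: add FIRST(U n) = { n }.
Union: FOLLOW(Q) = { $, n, p, x }.

{ $, n, p, x }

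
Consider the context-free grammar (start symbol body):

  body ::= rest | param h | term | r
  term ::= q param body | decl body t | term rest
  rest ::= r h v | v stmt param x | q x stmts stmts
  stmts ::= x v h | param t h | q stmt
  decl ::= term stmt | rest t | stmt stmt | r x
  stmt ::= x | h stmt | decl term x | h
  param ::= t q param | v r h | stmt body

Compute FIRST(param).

{ h, q, r, t, v, x }

param ::= t q param contributes {t}.
param ::= v r h contributes {v}.
From param ::= stmt body: add FIRST(stmt) = { h, q, r, v, x }.
Union: FIRST(param) = { h, q, r, t, v, x }.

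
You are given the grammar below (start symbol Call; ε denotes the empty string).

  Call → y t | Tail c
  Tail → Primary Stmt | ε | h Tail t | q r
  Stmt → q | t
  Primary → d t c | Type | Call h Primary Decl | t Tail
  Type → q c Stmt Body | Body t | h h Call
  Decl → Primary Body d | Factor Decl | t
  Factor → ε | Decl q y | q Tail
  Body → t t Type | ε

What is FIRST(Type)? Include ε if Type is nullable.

Type → q c Stmt Body contributes {q}.
From Type → Body t: Body nullable, take FIRST(Body) ∪ {t} = { t }.
Type → h h Call contributes {h}.
Union: FIRST(Type) = { h, q, t }.

{ h, q, t }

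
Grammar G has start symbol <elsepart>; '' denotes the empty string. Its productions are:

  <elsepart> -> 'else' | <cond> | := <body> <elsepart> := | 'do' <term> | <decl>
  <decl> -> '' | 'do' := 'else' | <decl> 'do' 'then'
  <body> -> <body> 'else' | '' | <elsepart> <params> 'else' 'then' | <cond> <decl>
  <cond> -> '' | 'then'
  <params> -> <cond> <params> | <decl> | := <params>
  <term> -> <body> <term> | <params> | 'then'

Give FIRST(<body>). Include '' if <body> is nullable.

From <body> -> <body> 'else': <body> nullable, take FIRST(<body>) ∪ {'else'} = { 'do', 'else', 'then', := }.
<body> -> '' contributes ''.
From <body> -> <elsepart> <params> 'else' 'then': <elsepart>, <params> nullable, take FIRST(<elsepart>) ∪ FIRST(<params>) ∪ {'else'} = { 'do', 'else', 'then', := }.
From <body> -> <cond> <decl>: <cond>, <decl> nullable, take FIRST(<cond>) ∪ FIRST(<decl>) = { 'do', 'then' }; also '' since the whole RHS is nullable.
Union: FIRST(<body>) = { 'do', 'else', 'then', :=, '' }.

{ 'do', 'else', 'then', :=, '' }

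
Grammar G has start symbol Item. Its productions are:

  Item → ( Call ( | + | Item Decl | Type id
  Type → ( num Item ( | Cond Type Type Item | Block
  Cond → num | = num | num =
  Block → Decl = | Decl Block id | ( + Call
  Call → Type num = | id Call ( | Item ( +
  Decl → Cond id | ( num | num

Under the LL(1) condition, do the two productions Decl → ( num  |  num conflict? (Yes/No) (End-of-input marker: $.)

FIRST(( num) = { ( } and FIRST(num) = { num }.
The FIRST sets are disjoint and neither alternative is nullable — no conflict.

No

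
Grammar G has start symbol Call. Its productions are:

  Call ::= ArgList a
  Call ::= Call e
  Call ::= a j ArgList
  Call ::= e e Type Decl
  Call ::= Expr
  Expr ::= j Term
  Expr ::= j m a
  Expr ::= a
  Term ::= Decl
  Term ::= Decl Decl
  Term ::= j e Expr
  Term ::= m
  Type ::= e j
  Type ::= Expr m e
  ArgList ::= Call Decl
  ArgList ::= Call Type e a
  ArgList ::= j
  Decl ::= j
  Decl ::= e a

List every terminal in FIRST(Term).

From Term ::= Decl: add FIRST(Decl) = { e, j }.
From Term ::= Decl Decl: add FIRST(Decl) = { e, j }.
Term ::= j e Expr contributes {j}.
Term ::= m contributes {m}.
Union: FIRST(Term) = { e, j, m }.

{ e, j, m }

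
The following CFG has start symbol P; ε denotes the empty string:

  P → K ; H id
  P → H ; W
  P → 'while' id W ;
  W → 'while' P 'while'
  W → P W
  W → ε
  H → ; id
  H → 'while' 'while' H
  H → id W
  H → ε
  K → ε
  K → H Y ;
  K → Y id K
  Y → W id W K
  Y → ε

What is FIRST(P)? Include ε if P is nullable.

{ 'while', ;, id }

From P → K ; H id: K nullable, take FIRST(K) ∪ {;} = { 'while', ;, id }.
From P → H ; W: H nullable, take FIRST(H) ∪ {;} = { 'while', ;, id }.
P → 'while' id W ; contributes {'while'}.
Union: FIRST(P) = { 'while', ;, id }.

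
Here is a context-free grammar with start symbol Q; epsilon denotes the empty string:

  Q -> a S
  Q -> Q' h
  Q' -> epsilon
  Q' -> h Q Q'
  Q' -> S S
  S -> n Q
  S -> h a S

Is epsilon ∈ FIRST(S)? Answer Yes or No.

Nullable nonterminals: Q'.
No production of S has an RHS whose symbols are all nullable, so S is not nullable.

No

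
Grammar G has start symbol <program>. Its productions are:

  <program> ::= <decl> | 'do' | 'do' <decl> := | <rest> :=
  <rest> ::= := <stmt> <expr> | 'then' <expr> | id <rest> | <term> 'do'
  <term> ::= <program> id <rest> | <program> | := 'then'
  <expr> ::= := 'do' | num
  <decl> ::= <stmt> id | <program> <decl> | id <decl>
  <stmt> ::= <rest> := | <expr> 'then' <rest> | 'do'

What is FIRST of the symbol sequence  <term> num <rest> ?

{ 'do', 'then', :=, id, num }

Add FIRST(<term>) = { 'do', 'then', :=, id, num }; <term> is not nullable, stop.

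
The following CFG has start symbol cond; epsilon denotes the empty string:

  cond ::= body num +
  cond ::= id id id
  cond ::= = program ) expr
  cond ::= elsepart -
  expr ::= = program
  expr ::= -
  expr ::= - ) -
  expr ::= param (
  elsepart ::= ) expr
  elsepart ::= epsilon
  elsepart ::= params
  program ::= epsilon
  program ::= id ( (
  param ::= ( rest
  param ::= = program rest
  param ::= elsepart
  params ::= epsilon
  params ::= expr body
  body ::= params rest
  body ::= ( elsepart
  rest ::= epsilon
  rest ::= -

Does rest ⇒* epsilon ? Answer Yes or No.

Yes

rest has an epsilon-production, so rest ⇒ epsilon.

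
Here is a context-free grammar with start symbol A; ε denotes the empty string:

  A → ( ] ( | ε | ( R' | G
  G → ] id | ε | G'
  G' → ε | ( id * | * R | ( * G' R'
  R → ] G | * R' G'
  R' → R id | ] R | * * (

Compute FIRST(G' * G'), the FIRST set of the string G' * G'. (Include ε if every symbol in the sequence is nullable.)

Add FIRST(G')\{ε} = { (, * }; G' is nullable, continue.
* is a terminal; add {*} and stop.

{ (, * }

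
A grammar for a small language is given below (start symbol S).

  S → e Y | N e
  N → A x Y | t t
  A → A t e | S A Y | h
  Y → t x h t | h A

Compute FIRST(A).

From A → A t e: add FIRST(A) = { e, h, t }.
From A → S A Y: add FIRST(S) = { e, h, t }.
A → h contributes {h}.
Union: FIRST(A) = { e, h, t }.

{ e, h, t }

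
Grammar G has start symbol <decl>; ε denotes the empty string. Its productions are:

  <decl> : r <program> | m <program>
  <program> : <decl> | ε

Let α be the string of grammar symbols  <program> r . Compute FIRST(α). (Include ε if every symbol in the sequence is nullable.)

Add FIRST(<program>)\{ε} = { m, r }; <program> is nullable, continue.
r is a terminal; add {r} and stop.

{ m, r }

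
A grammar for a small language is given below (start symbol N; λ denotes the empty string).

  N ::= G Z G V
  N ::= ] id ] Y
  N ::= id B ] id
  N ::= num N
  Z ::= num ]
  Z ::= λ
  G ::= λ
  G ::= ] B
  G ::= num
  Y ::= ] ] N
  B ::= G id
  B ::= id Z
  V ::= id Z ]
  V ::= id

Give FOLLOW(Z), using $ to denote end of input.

{ ], id, num }

In N ::= G Z G V: add FIRST(G V) = { ], id, num }.
In B ::= id Z: Z is at the end, add FOLLOW(B) = { ], id, num }.
In V ::= id Z ]: add FIRST(]) = { ] }.
Union: FOLLOW(Z) = { ], id, num }.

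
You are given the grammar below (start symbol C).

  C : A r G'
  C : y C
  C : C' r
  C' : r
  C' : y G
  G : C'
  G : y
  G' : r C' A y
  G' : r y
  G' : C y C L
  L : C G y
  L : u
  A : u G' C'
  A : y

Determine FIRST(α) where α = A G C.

Add FIRST(A) = { u, y }; A is not nullable, stop.

{ u, y }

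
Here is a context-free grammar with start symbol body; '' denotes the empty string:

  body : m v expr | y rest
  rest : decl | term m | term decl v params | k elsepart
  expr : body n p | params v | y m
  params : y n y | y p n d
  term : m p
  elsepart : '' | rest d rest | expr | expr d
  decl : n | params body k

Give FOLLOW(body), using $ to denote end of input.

body is the start symbol, so $ ∈ FOLLOW(body).
In expr : body n p: add FIRST(n p) = { n }.
In decl : params body k: add FIRST(k) = { k }.
Union: FOLLOW(body) = { $, k, n }.

{ $, k, n }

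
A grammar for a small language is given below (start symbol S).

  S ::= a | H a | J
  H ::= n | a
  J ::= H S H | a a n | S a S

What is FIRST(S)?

S ::= a contributes {a}.
From S ::= H a: add FIRST(H) = { a, n }.
From S ::= J: add FIRST(J) = { a, n }.
Union: FIRST(S) = { a, n }.

{ a, n }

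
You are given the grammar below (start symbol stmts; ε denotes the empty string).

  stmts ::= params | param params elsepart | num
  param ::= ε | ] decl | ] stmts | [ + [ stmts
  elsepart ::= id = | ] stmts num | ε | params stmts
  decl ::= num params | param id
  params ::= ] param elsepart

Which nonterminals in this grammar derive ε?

Directly nullable (have an ε-production): param, elsepart.
No other nonterminal has a production whose RHS symbols are all nullable.

{ elsepart, param }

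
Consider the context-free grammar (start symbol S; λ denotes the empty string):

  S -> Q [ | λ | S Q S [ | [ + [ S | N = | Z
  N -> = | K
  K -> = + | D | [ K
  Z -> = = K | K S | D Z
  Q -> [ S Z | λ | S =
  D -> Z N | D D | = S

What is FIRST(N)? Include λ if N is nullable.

{ =, [ }

N -> = contributes {=}.
From N -> K: add FIRST(K) = { =, [ }.
Union: FIRST(N) = { =, [ }.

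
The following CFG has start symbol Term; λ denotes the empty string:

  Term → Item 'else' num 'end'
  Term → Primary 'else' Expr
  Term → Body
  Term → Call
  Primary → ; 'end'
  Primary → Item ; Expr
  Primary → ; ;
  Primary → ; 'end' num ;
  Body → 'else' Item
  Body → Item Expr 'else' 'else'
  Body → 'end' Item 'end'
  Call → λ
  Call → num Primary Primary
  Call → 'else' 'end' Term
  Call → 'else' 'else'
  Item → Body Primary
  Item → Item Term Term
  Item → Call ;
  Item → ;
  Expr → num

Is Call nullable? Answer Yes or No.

Call has an λ-production, so Call ⇒ λ.

Yes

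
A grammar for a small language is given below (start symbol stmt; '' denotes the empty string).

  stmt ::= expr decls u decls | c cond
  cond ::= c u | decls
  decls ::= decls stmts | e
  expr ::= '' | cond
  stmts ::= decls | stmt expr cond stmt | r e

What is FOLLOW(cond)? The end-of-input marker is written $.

{ $, c, e, r, u }

In stmt ::= c cond: cond is at the end, add FOLLOW(stmt) = { $, c, e, r, u }.
In expr ::= cond: cond is at the end, add FOLLOW(expr) = { c, e }.
In stmts ::= stmt expr cond stmt: add FIRST(stmt) = { c, e }.
Union: FOLLOW(cond) = { $, c, e, r, u }.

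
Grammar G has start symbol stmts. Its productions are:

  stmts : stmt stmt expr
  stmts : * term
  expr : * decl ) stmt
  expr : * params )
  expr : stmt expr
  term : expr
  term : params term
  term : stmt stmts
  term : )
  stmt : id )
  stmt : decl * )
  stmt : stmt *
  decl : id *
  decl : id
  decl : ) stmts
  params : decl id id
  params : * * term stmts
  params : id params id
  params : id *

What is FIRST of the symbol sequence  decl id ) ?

{ ), id }

Add FIRST(decl) = { ), id }; decl is not nullable, stop.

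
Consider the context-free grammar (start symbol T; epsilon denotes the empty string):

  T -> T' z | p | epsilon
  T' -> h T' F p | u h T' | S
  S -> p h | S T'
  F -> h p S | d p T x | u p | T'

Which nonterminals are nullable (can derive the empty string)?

{ T }

Directly nullable (have an epsilon-production): T.
No other nonterminal has a production whose RHS symbols are all nullable.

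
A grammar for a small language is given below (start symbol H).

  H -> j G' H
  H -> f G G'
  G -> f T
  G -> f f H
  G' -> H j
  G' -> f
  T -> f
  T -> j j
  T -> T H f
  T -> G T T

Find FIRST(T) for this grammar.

T -> f contributes {f}.
T -> j j contributes {j}.
From T -> T H f: add FIRST(T) = { f, j }.
From T -> G T T: add FIRST(G) = { f }.
Union: FIRST(T) = { f, j }.

{ f, j }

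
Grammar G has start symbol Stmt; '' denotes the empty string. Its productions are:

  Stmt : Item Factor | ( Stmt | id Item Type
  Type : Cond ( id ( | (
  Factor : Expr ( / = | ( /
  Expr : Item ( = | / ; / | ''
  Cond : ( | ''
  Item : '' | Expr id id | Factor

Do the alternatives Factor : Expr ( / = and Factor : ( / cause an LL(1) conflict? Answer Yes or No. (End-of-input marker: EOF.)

Yes

FIRST(Expr ( / =) = { (, /, id } and FIRST(( /) = { ( }.
Both contain (, so the two alternatives are not disjoint — LL(1) conflict.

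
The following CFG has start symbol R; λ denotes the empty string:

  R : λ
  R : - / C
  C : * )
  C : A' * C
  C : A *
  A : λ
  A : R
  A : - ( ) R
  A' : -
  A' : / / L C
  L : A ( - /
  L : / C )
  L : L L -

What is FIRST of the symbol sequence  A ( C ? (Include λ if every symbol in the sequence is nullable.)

Add FIRST(A)\{λ} = { - }; A is nullable, continue.
( is a terminal; add {(} and stop.

{ (, - }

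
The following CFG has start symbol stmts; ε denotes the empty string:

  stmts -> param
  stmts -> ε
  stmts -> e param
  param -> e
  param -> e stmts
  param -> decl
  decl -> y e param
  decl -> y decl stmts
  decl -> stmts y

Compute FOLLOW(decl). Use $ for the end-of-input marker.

{ $, e, y }

In param -> decl: decl is at the end, add FOLLOW(param) = { $, e, y }.
In decl -> y decl stmts: add FIRST(stmts)\{ε} = { e, y }.
  Since stmts is nullable, also add FOLLOW(decl) = { $, e, y }.
Union: FOLLOW(decl) = { $, e, y }.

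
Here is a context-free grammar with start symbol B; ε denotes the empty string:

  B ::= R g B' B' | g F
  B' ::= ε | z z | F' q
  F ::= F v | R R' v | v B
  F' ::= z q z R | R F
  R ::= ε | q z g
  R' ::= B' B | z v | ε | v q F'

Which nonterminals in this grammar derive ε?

Directly nullable (have an ε-production): B', R, R'.
No other nonterminal has a production whose RHS symbols are all nullable.

{ B', R, R' }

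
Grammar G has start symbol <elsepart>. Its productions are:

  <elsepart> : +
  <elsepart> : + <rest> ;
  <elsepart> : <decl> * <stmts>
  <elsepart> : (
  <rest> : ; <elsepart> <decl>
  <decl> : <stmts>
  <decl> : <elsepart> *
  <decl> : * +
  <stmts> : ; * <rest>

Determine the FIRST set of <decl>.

{ (, *, +, ; }

From <decl> : <stmts>: add FIRST(<stmts>) = { ; }.
From <decl> : <elsepart> *: add FIRST(<elsepart>) = { (, *, +, ; }.
<decl> : * + contributes {*}.
Union: FIRST(<decl>) = { (, *, +, ; }.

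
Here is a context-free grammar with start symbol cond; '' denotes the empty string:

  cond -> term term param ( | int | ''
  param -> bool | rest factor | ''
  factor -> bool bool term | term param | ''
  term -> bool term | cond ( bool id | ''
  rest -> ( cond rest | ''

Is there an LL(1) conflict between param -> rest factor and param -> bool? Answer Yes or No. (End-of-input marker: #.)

FIRST(rest factor) = { (, bool, int, '' } and FIRST(bool) = { bool }.
Both contain bool, so the two alternatives are not disjoint — LL(1) conflict.

Yes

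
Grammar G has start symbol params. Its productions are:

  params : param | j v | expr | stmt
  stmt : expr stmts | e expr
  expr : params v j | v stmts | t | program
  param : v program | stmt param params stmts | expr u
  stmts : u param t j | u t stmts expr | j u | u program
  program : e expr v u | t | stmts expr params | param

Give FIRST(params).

From params : param: add FIRST(param) = { e, j, t, u, v }.
params : j v contributes {j}.
From params : expr: add FIRST(expr) = { e, j, t, u, v }.
From params : stmt: add FIRST(stmt) = { e, j, t, u, v }.
Union: FIRST(params) = { e, j, t, u, v }.

{ e, j, t, u, v }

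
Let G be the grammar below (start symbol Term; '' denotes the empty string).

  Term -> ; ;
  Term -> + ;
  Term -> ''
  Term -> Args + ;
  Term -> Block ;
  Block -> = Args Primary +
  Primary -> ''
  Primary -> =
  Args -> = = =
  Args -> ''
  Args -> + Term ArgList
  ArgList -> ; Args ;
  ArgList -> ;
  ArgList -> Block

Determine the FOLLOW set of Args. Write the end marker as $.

In Term -> Args + ;: add FIRST(+ ;) = { + }.
In Block -> = Args Primary +: add FIRST(Primary +) = { +, = }.
In ArgList -> ; Args ;: add FIRST(;) = { ; }.
Union: FOLLOW(Args) = { +, ;, = }.

{ +, ;, = }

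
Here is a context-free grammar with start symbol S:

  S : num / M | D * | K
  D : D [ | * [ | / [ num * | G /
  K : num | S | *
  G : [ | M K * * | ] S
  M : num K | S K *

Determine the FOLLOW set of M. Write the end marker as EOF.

{ EOF, *, /, [, ], num }

In S : num / M: M is at the end, add FOLLOW(S) = { EOF, *, /, [, ], num }.
In G : M K * *: add FIRST(K * *) = { *, /, [, ], num }.
Union: FOLLOW(M) = { EOF, *, /, [, ], num }.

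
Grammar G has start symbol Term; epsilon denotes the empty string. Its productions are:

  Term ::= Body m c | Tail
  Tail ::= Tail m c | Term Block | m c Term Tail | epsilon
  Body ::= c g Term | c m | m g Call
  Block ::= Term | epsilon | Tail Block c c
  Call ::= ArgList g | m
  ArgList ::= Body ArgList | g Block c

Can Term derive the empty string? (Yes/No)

Term ::= Tail and each of Tail is nullable, so Term ⇒* epsilon.

Yes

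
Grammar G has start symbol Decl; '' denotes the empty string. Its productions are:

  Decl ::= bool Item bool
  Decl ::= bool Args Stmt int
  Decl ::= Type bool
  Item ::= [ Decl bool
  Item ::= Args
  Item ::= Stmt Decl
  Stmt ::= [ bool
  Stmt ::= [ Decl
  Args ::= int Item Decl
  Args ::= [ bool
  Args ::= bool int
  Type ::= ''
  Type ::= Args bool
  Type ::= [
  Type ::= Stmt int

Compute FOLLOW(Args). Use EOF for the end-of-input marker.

{ [, bool, int }

In Decl ::= bool Args Stmt int: add FIRST(Stmt int) = { [ }.
In Item ::= Args: Args is at the end, add FOLLOW(Item) = { [, bool, int }.
In Type ::= Args bool: add FIRST(bool) = { bool }.
Union: FOLLOW(Args) = { [, bool, int }.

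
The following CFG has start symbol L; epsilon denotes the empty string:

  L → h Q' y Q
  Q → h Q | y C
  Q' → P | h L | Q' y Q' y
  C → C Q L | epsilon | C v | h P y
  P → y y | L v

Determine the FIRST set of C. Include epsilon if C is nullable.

From C → C Q L: C nullable, take FIRST(C) ∪ FIRST(Q) = { h, v, y }.
C → epsilon contributes epsilon.
From C → C v: C nullable, take FIRST(C) ∪ {v} = { h, v, y }.
C → h P y contributes {h}.
Union: FIRST(C) = { h, v, y, epsilon }.

{ h, v, y, epsilon }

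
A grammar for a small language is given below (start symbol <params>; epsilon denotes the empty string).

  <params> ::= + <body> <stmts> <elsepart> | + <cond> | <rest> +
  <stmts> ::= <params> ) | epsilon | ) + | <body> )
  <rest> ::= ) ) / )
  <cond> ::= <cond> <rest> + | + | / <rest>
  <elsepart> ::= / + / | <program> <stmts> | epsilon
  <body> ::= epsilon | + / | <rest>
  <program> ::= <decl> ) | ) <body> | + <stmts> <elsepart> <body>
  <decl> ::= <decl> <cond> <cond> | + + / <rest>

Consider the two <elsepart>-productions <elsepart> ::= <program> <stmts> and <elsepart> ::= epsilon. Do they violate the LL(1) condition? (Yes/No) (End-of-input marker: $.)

FIRST(<program> <stmts>) = { ), + } and FIRST(epsilon) = { epsilon }.
The second alternative is nullable and FOLLOW(<elsepart>) = { $, ), + } shares ) with FIRST of the first — conflict.

Yes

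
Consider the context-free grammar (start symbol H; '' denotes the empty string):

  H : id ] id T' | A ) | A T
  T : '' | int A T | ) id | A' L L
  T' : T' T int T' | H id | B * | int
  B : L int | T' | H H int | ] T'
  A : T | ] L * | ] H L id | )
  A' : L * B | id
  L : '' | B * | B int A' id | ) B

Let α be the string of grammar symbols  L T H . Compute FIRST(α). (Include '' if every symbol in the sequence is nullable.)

Add FIRST(L)\{''} = { ), *, ], id, int }; L is nullable, continue.
Add FIRST(T)\{''} = { ), *, ], id, int }; T is nullable, continue.
Add FIRST(H)\{''} = { ), *, ], id, int }; H is nullable, continue.
Every symbol is nullable, so include ''.

{ ), *, ], id, int, '' }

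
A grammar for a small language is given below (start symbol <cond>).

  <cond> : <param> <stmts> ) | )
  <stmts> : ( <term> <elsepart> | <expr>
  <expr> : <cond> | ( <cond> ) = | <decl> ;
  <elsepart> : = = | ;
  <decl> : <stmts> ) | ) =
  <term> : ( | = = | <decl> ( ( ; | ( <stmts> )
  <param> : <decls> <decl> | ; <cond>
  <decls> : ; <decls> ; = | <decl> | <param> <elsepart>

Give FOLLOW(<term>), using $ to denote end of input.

{ ;, = }

In <stmts> : ( <term> <elsepart>: add FIRST(<elsepart>) = { ;, = }.
Union: FOLLOW(<term>) = { ;, = }.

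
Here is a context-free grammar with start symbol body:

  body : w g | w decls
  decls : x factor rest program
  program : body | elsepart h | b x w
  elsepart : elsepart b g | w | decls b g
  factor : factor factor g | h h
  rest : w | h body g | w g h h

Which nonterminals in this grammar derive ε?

No nonterminal has an empty production or an RHS whose symbols are all nullable.

{ } (none)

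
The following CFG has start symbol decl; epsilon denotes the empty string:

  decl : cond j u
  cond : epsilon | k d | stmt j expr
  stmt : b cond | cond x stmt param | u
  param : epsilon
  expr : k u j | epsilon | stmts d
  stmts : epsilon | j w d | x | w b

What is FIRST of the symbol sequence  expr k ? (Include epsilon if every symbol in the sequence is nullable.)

Add FIRST(expr)\{epsilon} = { d, j, k, w, x }; expr is nullable, continue.
k is a terminal; add {k} and stop.

{ d, j, k, w, x }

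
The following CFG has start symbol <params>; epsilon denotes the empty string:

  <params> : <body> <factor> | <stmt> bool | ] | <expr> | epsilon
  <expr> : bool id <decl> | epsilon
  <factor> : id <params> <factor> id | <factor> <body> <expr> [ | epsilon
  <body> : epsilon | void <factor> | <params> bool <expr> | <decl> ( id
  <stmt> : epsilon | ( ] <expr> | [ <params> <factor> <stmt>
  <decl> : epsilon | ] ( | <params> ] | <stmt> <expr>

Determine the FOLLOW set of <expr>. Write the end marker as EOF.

In <params> : <expr>: <expr> is at the end, add FOLLOW(<params>) = { EOF, (, [, ], bool, id, void }.
In <factor> : <factor> <body> <expr> [: add FIRST([) = { [ }.
In <body> : <params> bool <expr>: <expr> is at the end, add FOLLOW(<body>) = { EOF, (, [, ], bool, id, void }.
In <stmt> : ( ] <expr>: <expr> is at the end, add FOLLOW(<stmt>) = { EOF, (, [, ], bool, id, void }.
In <decl> : <stmt> <expr>: <expr> is at the end, add FOLLOW(<decl>) = { EOF, (, [, ], bool, id, void }.
Union: FOLLOW(<expr>) = { EOF, (, [, ], bool, id, void }.

{ EOF, (, [, ], bool, id, void }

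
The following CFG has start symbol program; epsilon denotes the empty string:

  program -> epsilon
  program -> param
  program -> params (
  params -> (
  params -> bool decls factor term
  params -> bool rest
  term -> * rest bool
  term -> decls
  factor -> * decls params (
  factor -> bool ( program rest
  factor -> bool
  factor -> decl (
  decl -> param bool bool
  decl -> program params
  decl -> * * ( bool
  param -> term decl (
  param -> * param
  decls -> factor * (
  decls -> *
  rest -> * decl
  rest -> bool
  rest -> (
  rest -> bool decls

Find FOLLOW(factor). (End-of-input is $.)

{ (, *, bool }

In params -> bool decls factor term: add FIRST(term) = { (, *, bool }.
In decls -> factor * (: add FIRST(* () = { * }.
Union: FOLLOW(factor) = { (, *, bool }.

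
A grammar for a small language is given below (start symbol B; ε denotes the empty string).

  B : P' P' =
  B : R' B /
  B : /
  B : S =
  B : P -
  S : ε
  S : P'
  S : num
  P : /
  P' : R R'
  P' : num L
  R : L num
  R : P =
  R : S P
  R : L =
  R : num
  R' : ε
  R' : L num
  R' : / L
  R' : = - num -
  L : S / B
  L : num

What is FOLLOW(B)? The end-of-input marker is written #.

{ #, /, =, num }

B is the start symbol, so # ∈ FOLLOW(B).
In B : R' B /: add FIRST(/) = { / }.
In L : S / B: B is at the end, add FOLLOW(L) = { /, =, num }.
Union: FOLLOW(B) = { #, /, =, num }.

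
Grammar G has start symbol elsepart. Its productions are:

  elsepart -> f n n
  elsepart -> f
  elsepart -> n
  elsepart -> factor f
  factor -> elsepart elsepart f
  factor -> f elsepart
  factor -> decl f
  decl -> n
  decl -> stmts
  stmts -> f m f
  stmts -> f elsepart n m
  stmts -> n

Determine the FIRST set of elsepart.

elsepart -> f n n contributes {f}.
elsepart -> f contributes {f}.
elsepart -> n contributes {n}.
From elsepart -> factor f: add FIRST(factor) = { f, n }.
Union: FIRST(elsepart) = { f, n }.

{ f, n }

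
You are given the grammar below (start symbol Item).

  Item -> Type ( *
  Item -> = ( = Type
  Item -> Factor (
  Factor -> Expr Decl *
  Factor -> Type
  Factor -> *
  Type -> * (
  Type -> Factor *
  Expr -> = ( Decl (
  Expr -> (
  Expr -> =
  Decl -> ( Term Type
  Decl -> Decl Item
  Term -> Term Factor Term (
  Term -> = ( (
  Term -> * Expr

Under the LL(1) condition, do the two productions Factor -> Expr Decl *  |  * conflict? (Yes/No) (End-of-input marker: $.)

FIRST(Expr Decl *) = { (, = } and FIRST(*) = { * }.
The FIRST sets are disjoint and neither alternative is nullable — no conflict.

No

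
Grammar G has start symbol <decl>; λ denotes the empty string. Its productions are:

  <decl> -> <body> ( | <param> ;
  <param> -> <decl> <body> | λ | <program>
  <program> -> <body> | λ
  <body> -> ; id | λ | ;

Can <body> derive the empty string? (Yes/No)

Yes

<body> has an λ-production, so <body> ⇒ λ.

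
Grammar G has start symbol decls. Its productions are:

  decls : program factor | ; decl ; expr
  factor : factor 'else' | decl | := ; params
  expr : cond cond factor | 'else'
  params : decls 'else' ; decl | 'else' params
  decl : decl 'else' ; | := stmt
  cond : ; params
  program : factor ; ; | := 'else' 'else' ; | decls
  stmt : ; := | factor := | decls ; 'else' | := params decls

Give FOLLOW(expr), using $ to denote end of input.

In decls : ; decl ; expr: expr is at the end, add FOLLOW(decls) = { $, 'else', :=, ; }.
Union: FOLLOW(expr) = { $, 'else', :=, ; }.

{ $, 'else', :=, ; }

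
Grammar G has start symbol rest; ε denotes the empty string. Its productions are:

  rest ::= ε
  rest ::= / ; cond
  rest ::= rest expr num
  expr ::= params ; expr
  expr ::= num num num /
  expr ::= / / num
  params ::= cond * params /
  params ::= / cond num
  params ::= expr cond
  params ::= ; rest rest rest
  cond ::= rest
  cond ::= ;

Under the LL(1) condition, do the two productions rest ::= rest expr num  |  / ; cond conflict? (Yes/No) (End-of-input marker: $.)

Yes

FIRST(rest expr num) = { *, /, ;, num } and FIRST(/ ; cond) = { / }.
Both contain /, so the two alternatives are not disjoint — LL(1) conflict.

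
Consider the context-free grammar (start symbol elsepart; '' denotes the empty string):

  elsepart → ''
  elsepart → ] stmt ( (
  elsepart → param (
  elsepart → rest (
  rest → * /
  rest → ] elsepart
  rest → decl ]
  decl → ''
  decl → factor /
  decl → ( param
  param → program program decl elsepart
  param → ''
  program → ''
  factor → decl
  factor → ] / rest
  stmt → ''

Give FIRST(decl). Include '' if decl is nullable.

decl → '' contributes ''.
From decl → factor /: factor nullable, take FIRST(factor) ∪ {/} = { (, /, ] }.
decl → ( param contributes {(}.
Union: FIRST(decl) = { (, /, ], '' }.

{ (, /, ], '' }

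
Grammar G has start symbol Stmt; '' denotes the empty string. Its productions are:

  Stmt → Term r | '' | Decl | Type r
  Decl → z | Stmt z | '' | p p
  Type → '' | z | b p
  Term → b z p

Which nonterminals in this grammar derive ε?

Directly nullable (have an ''-production): Stmt, Decl, Type.
No other nonterminal has a production whose RHS symbols are all nullable.

{ Decl, Stmt, Type }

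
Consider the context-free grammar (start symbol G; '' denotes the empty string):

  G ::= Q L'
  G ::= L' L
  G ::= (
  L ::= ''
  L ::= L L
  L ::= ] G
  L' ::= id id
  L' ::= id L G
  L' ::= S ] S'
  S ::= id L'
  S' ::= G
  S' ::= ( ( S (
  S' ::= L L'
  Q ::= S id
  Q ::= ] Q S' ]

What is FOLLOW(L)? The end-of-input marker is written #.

In G ::= L' L: L is at the end, add FOLLOW(G) = { #, (, ], id }.
In L ::= L L: add FIRST(L)\{''} = { ] }.
  Since L is nullable, also add FOLLOW(L) = { #, (, ], id }.
In L ::= L L: L is at the end, add FOLLOW(L) = { #, (, ], id }.
In L' ::= id L G: add FIRST(G) = { (, ], id }.
In S' ::= L L': add FIRST(L') = { id }.
Union: FOLLOW(L) = { #, (, ], id }.

{ #, (, ], id }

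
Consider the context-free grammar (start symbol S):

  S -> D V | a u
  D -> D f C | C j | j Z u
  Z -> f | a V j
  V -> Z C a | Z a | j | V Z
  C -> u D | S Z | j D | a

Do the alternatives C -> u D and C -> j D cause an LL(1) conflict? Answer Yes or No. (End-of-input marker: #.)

FIRST(u D) = { u } and FIRST(j D) = { j }.
The FIRST sets are disjoint and neither alternative is nullable — no conflict.

No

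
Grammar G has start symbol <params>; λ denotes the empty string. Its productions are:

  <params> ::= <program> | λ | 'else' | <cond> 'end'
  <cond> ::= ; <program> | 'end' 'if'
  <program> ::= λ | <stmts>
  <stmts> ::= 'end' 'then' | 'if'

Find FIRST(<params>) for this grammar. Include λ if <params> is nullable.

{ 'else', 'end', 'if', ;, λ }

From <params> ::= <program>: add FIRST(<program>) = { 'end', 'if', λ } (including λ since <program> is nullable).
<params> ::= λ contributes λ.
<params> ::= 'else' contributes {'else'}.
From <params> ::= <cond> 'end': add FIRST(<cond>) = { 'end', ; }.
Union: FIRST(<params>) = { 'else', 'end', 'if', ;, λ }.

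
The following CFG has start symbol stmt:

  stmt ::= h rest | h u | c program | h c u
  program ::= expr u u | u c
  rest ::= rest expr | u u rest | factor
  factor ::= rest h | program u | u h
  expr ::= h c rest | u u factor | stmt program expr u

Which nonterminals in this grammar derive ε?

No nonterminal has an empty production or an RHS whose symbols are all nullable.

{ } (none)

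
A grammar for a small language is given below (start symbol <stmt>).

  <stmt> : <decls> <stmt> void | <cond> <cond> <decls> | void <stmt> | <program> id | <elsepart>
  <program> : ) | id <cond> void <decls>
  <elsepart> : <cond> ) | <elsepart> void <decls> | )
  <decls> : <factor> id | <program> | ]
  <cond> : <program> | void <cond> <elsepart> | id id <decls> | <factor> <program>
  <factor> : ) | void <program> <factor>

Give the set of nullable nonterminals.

{ } (none)

No nonterminal has an empty production or an RHS whose symbols are all nullable.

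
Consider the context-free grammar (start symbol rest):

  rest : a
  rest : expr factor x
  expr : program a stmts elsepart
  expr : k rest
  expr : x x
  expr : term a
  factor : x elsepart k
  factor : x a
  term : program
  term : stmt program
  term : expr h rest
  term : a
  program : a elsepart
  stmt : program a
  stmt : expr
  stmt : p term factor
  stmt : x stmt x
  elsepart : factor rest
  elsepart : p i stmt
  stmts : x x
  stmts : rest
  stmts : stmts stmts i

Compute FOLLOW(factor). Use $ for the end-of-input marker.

In rest : expr factor x: add FIRST(x) = { x }.
In stmt : p term factor: factor is at the end, add FOLLOW(stmt) = { a, h, k, x }.
In elsepart : factor rest: add FIRST(rest) = { a, k, p, x }.
Union: FOLLOW(factor) = { a, h, k, p, x }.

{ a, h, k, p, x }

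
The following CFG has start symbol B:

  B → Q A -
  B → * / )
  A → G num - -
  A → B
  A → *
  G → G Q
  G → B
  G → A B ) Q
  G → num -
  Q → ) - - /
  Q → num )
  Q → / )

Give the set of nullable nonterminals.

No nonterminal has an empty production or an RHS whose symbols are all nullable.

{ } (none)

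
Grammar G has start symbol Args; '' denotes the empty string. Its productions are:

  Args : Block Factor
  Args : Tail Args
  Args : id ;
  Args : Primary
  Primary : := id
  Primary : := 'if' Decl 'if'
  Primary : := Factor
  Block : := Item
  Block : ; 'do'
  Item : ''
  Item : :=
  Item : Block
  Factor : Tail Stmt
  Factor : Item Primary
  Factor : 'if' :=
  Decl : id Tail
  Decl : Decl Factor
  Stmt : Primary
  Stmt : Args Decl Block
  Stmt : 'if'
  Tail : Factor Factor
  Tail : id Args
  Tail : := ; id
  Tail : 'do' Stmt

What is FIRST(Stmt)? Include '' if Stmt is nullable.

From Stmt : Primary: add FIRST(Primary) = { := }.
From Stmt : Args Decl Block: add FIRST(Args) = { 'do', 'if', :=, ;, id }.
Stmt : 'if' contributes {'if'}.
Union: FIRST(Stmt) = { 'do', 'if', :=, ;, id }.

{ 'do', 'if', :=, ;, id }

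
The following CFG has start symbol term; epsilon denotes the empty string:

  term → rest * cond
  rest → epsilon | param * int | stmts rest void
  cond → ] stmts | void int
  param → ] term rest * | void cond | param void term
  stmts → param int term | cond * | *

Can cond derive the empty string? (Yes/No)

Nullable nonterminals: rest.
No production of cond has an RHS whose symbols are all nullable, so cond is not nullable.

No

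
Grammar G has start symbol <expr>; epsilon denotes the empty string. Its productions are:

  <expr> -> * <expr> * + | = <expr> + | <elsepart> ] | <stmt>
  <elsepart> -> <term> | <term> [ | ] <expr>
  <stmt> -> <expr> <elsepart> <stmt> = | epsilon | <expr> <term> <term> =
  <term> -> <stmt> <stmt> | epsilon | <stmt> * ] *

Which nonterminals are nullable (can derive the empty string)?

{ <elsepart>, <expr>, <stmt>, <term> }

Directly nullable (have an epsilon-production): <stmt>, <term>.
<expr> -> <stmt> with every symbol nullable, so <expr> is nullable.
<elsepart> -> <term> with every symbol nullable, so <elsepart> is nullable.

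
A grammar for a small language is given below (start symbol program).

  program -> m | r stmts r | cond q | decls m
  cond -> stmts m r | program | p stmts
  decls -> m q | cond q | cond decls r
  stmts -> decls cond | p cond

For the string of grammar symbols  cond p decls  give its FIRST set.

Add FIRST(cond) = { m, p, r }; cond is not nullable, stop.

{ m, p, r }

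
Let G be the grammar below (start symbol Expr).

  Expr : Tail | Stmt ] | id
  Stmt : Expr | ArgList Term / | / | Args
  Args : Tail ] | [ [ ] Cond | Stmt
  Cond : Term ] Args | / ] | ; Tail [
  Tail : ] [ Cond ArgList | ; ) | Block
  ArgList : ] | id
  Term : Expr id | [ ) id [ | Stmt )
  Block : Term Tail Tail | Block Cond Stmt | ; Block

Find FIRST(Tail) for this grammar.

{ /, ;, [, ], id }

Tail : ] [ Cond ArgList contributes {]}.
Tail : ; ) contributes {;}.
From Tail : Block: add FIRST(Block) = { /, ;, [, ], id }.
Union: FIRST(Tail) = { /, ;, [, ], id }.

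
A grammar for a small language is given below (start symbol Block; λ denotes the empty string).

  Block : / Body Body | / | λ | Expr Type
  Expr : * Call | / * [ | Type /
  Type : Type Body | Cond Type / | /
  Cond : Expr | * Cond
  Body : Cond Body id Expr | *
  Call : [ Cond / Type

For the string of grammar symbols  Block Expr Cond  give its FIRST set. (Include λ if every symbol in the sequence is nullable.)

Add FIRST(Block)\{λ} = { *, / }; Block is nullable, continue.
Add FIRST(Expr) = { *, / }; Expr is not nullable, stop.

{ *, / }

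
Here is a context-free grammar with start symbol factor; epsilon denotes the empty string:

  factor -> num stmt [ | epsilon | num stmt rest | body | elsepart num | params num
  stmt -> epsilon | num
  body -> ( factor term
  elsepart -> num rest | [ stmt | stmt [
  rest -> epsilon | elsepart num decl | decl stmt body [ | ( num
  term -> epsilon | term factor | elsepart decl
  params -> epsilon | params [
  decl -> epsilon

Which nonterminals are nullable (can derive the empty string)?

Directly nullable (have an epsilon-production): factor, stmt, rest, term, params, decl.
No other nonterminal has a production whose RHS symbols are all nullable.

{ decl, factor, params, rest, stmt, term }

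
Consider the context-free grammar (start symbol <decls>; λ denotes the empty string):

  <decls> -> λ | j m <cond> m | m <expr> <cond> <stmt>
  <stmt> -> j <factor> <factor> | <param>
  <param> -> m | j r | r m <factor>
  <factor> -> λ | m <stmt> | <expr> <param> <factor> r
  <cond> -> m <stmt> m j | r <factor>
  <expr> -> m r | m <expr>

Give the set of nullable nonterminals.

Directly nullable (have an λ-production): <decls>, <factor>.
No other nonterminal has a production whose RHS symbols are all nullable.

{ <decls>, <factor> }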